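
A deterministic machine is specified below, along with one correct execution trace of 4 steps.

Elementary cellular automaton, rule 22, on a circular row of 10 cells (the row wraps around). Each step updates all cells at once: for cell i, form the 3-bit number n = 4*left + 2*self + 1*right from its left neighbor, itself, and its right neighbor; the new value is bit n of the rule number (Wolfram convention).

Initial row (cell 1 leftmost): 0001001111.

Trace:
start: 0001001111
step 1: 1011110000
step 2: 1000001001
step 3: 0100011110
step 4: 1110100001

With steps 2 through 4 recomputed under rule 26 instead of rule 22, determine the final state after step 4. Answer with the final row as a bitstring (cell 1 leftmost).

(re-executing steps 2..4 under rule 26; state before step 2: 1011110000)
step 2: 0010001001
step 3: 1101010110
step 4: 1000000100

1000000100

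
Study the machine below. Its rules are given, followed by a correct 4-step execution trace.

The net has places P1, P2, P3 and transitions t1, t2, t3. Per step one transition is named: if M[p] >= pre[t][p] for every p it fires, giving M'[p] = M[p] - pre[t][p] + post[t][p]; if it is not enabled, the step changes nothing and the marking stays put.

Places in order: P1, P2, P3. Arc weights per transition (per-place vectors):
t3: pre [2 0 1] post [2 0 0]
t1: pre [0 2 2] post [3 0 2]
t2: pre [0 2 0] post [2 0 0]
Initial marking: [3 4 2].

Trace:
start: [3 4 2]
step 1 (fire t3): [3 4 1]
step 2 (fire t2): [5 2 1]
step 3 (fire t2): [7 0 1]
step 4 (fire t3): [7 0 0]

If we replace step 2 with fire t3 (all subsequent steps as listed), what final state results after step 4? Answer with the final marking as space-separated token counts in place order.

(re-executing from step 2 with the substitution; state before step 2: [3 4 1])
step 2 (fire t3): [3 4 0]
step 3 (fire t2): [5 2 0]
step 4 (fire t3): [5 2 0]

5 2 0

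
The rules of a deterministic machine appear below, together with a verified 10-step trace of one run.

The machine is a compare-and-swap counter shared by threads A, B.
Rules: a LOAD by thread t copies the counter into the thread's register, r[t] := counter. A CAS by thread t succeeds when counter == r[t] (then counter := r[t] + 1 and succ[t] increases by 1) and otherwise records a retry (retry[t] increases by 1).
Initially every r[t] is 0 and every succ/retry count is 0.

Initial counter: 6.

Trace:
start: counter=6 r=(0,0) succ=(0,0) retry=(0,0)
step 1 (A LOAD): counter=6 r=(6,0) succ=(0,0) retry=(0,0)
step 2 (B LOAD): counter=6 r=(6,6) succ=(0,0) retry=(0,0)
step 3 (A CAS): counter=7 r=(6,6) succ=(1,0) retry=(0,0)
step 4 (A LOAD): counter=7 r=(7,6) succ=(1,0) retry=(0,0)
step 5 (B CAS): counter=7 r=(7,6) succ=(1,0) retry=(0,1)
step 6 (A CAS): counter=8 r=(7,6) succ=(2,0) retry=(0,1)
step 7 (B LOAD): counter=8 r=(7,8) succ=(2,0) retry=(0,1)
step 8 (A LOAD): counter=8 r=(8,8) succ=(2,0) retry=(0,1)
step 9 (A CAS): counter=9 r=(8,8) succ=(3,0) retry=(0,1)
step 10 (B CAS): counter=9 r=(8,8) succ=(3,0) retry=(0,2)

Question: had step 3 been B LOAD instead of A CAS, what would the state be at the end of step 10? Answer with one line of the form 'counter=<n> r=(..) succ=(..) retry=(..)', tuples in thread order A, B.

(re-executing from step 3 with the substitution; state before step 3: counter=6 r=(6,6) succ=(0,0) retry=(0,0))
step 3 (B LOAD): counter=6 r=(6,6) succ=(0,0) retry=(0,0)
step 4 (A LOAD): counter=6 r=(6,6) succ=(0,0) retry=(0,0)
step 5 (B CAS): counter=7 r=(6,6) succ=(0,1) retry=(0,0)
step 6 (A CAS): counter=7 r=(6,6) succ=(0,1) retry=(1,0)
step 7 (B LOAD): counter=7 r=(6,7) succ=(0,1) retry=(1,0)
step 8 (A LOAD): counter=7 r=(7,7) succ=(0,1) retry=(1,0)
step 9 (A CAS): counter=8 r=(7,7) succ=(1,1) retry=(1,0)
step 10 (B CAS): counter=8 r=(7,7) succ=(1,1) retry=(1,1)

counter=8 r=(7,7) succ=(1,1) retry=(1,1)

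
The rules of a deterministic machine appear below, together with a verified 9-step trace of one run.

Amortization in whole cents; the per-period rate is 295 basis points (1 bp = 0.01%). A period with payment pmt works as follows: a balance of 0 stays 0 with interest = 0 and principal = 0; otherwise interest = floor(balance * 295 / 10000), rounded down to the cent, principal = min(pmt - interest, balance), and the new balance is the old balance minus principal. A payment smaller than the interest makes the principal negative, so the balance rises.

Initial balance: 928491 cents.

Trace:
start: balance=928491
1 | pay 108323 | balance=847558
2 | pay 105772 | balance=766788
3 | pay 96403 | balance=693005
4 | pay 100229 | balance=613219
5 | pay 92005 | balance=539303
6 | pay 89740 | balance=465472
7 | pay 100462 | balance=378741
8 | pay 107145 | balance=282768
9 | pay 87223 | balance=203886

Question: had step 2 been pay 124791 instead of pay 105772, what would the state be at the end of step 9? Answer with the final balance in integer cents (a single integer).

(re-executing from step 2 with the substitution; state before step 2: balance=847558)
2 | pay 124791 | balance=747769
3 | pay 96403 | balance=673425
4 | pay 100229 | balance=593062
5 | pay 92005 | balance=518552
6 | pay 89740 | balance=444109
7 | pay 100462 | balance=356748
8 | pay 107145 | balance=260127
9 | pay 87223 | balance=180577

180577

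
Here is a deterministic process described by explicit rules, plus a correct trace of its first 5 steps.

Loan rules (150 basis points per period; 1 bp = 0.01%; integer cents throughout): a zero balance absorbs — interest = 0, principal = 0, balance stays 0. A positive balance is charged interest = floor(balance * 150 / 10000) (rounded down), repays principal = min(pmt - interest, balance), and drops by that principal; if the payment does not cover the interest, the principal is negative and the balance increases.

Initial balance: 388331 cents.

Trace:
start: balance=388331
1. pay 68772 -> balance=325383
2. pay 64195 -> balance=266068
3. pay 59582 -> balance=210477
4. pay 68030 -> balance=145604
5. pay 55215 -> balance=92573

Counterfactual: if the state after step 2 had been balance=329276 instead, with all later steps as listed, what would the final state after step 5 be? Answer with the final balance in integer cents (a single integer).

158667

state after step 2 := balance=329276
3. pay 59582 -> balance=274633
4. pay 68030 -> balance=210722
5. pay 55215 -> balance=158667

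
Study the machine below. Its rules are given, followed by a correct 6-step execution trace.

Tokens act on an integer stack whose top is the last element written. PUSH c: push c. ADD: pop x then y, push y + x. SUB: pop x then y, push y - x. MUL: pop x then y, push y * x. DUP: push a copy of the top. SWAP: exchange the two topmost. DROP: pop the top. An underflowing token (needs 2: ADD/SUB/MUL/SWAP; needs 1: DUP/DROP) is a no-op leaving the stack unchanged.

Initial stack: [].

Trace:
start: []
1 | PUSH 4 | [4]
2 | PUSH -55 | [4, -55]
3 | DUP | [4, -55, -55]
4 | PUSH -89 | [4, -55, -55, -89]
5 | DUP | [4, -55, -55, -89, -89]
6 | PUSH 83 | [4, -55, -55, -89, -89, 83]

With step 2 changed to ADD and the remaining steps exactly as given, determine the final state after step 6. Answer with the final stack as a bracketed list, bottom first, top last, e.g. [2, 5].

(re-executing from step 2 with the substitution; state before step 2: [4])
2 | ADD | [4]
3 | DUP | [4, 4]
4 | PUSH -89 | [4, 4, -89]
5 | DUP | [4, 4, -89, -89]
6 | PUSH 83 | [4, 4, -89, -89, 83]

[4, 4, -89, -89, 83]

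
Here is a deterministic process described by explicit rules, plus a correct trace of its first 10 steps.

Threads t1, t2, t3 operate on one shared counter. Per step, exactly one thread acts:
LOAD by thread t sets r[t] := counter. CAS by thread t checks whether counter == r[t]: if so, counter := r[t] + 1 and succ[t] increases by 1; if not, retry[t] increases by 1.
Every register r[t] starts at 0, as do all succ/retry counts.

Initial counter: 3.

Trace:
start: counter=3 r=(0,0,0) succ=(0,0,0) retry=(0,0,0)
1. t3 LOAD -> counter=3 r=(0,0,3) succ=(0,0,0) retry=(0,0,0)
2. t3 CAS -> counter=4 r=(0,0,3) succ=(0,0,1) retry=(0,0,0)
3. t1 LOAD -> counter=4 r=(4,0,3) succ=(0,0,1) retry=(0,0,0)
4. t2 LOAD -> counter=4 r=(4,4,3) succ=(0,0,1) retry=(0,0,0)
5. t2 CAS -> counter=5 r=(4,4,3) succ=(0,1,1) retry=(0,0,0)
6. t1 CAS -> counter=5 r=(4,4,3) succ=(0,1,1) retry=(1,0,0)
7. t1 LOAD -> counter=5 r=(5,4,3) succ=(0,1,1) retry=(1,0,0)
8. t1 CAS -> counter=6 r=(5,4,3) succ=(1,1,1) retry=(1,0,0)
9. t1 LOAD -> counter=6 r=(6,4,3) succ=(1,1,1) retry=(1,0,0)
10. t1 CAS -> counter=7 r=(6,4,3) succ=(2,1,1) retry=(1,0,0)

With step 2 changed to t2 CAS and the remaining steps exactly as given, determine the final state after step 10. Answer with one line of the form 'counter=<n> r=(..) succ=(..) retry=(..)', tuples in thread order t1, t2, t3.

(re-executing from step 2 with the substitution; state before step 2: counter=3 r=(0,0,3) succ=(0,0,0) retry=(0,0,0))
2. t2 CAS -> counter=3 r=(0,0,3) succ=(0,0,0) retry=(0,1,0)
3. t1 LOAD -> counter=3 r=(3,0,3) succ=(0,0,0) retry=(0,1,0)
4. t2 LOAD -> counter=3 r=(3,3,3) succ=(0,0,0) retry=(0,1,0)
5. t2 CAS -> counter=4 r=(3,3,3) succ=(0,1,0) retry=(0,1,0)
6. t1 CAS -> counter=4 r=(3,3,3) succ=(0,1,0) retry=(1,1,0)
7. t1 LOAD -> counter=4 r=(4,3,3) succ=(0,1,0) retry=(1,1,0)
8. t1 CAS -> counter=5 r=(4,3,3) succ=(1,1,0) retry=(1,1,0)
9. t1 LOAD -> counter=5 r=(5,3,3) succ=(1,1,0) retry=(1,1,0)
10. t1 CAS -> counter=6 r=(5,3,3) succ=(2,1,0) retry=(1,1,0)

counter=6 r=(5,3,3) succ=(2,1,0) retry=(1,1,0)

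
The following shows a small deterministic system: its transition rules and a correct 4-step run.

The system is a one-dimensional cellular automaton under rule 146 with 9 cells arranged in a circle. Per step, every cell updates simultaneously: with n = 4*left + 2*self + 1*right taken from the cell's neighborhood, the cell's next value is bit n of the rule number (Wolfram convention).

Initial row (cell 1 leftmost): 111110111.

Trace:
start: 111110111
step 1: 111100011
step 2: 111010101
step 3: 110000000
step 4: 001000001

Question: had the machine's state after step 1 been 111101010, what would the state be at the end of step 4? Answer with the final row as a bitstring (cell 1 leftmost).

011010001

state after step 1 := 111101010
step 2: 011000000
step 3: 100100000
step 4: 011010001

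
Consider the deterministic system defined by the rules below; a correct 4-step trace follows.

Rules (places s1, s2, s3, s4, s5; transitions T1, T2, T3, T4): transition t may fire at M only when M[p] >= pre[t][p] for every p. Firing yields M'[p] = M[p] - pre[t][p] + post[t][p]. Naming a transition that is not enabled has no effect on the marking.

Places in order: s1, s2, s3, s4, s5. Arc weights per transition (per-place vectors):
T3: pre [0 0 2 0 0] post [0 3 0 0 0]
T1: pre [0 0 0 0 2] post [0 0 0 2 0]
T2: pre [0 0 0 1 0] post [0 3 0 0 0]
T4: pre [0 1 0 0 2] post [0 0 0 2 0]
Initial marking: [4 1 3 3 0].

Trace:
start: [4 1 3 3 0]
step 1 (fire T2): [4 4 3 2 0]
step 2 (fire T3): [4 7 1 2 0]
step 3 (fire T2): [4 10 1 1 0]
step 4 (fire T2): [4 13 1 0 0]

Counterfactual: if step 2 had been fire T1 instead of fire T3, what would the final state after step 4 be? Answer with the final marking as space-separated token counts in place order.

4 10 3 0 0

(re-executing from step 2 with the substitution; state before step 2: [4 4 3 2 0])
step 2 (fire T1): [4 4 3 2 0]
step 3 (fire T2): [4 7 3 1 0]
step 4 (fire T2): [4 10 3 0 0]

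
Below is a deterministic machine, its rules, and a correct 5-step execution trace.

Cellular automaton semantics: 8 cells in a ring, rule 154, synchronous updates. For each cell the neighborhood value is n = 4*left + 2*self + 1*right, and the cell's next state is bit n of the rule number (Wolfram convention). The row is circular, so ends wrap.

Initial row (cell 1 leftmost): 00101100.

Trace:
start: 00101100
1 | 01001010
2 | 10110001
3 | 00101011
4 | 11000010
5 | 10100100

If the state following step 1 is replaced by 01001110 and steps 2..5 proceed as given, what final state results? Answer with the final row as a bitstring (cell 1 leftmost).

11100100

state after step 1 := 01001110
2 | 10111101
3 | 00111001
4 | 11110110
5 | 11100100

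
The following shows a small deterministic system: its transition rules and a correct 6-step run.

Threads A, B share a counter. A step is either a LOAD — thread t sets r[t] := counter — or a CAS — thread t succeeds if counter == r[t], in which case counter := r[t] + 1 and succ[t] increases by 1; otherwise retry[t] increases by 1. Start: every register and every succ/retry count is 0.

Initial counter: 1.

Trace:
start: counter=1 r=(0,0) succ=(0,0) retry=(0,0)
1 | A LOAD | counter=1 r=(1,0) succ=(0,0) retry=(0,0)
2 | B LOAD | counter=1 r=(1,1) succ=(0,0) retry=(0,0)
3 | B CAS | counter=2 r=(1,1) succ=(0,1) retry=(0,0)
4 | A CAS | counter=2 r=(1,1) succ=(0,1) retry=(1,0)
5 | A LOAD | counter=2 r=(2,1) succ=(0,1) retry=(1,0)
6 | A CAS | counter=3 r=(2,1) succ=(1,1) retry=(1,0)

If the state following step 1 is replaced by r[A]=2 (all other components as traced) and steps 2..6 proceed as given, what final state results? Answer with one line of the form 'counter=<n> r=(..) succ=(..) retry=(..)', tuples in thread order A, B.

state after step 1 := counter=1 r=(2,0) succ=(0,0) retry=(0,0)
2 | B LOAD | counter=1 r=(2,1) succ=(0,0) retry=(0,0)
3 | B CAS | counter=2 r=(2,1) succ=(0,1) retry=(0,0)
4 | A CAS | counter=3 r=(2,1) succ=(1,1) retry=(0,0)
5 | A LOAD | counter=3 r=(3,1) succ=(1,1) retry=(0,0)
6 | A CAS | counter=4 r=(3,1) succ=(2,1) retry=(0,0)

counter=4 r=(3,1) succ=(2,1) retry=(0,0)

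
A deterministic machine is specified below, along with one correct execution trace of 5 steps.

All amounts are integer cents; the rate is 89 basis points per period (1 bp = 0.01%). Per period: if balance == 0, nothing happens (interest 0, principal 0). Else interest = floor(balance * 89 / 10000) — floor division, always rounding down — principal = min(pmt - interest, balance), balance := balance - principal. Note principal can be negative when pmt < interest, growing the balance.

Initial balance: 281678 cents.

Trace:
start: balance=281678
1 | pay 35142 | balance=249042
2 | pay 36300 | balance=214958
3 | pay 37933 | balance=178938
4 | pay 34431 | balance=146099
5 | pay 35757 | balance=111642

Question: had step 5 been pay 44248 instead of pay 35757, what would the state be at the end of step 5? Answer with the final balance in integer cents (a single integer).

103151

(re-executing from step 5 with the substitution; state before step 5: balance=146099)
5 | pay 44248 | balance=103151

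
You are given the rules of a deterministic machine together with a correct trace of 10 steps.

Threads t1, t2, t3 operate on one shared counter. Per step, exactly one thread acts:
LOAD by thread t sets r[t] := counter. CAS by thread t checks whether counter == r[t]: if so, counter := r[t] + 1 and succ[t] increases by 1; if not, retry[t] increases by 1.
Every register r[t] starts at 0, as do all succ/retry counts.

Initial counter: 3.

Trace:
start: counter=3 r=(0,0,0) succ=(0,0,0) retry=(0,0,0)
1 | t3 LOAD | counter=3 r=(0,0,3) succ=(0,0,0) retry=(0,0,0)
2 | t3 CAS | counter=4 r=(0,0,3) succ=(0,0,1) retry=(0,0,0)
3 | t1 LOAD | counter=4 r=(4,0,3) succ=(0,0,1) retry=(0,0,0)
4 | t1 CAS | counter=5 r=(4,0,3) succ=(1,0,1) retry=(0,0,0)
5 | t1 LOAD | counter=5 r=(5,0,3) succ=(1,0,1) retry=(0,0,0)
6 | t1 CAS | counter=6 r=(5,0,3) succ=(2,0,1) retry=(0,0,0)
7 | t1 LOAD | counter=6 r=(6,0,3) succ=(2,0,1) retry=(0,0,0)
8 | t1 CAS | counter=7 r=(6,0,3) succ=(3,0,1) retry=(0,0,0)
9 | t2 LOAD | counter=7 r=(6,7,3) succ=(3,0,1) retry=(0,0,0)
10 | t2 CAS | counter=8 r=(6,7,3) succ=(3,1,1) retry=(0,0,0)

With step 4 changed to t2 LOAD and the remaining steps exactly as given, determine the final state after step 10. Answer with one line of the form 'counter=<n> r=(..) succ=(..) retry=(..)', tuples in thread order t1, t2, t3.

(re-executing from step 4 with the substitution; state before step 4: counter=4 r=(4,0,3) succ=(0,0,1) retry=(0,0,0))
4 | t2 LOAD | counter=4 r=(4,4,3) succ=(0,0,1) retry=(0,0,0)
5 | t1 LOAD | counter=4 r=(4,4,3) succ=(0,0,1) retry=(0,0,0)
6 | t1 CAS | counter=5 r=(4,4,3) succ=(1,0,1) retry=(0,0,0)
7 | t1 LOAD | counter=5 r=(5,4,3) succ=(1,0,1) retry=(0,0,0)
8 | t1 CAS | counter=6 r=(5,4,3) succ=(2,0,1) retry=(0,0,0)
9 | t2 LOAD | counter=6 r=(5,6,3) succ=(2,0,1) retry=(0,0,0)
10 | t2 CAS | counter=7 r=(5,6,3) succ=(2,1,1) retry=(0,0,0)

counter=7 r=(5,6,3) succ=(2,1,1) retry=(0,0,0)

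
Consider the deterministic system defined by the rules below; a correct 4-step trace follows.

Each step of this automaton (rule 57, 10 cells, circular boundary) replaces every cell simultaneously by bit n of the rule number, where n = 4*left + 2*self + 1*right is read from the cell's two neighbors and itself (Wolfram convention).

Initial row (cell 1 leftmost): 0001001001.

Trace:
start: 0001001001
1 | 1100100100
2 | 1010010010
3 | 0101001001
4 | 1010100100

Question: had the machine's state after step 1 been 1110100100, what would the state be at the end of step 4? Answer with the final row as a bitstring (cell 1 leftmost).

state after step 1 := 1110100100
2 | 1001010010
3 | 0100101001
4 | 1010010100

1010010100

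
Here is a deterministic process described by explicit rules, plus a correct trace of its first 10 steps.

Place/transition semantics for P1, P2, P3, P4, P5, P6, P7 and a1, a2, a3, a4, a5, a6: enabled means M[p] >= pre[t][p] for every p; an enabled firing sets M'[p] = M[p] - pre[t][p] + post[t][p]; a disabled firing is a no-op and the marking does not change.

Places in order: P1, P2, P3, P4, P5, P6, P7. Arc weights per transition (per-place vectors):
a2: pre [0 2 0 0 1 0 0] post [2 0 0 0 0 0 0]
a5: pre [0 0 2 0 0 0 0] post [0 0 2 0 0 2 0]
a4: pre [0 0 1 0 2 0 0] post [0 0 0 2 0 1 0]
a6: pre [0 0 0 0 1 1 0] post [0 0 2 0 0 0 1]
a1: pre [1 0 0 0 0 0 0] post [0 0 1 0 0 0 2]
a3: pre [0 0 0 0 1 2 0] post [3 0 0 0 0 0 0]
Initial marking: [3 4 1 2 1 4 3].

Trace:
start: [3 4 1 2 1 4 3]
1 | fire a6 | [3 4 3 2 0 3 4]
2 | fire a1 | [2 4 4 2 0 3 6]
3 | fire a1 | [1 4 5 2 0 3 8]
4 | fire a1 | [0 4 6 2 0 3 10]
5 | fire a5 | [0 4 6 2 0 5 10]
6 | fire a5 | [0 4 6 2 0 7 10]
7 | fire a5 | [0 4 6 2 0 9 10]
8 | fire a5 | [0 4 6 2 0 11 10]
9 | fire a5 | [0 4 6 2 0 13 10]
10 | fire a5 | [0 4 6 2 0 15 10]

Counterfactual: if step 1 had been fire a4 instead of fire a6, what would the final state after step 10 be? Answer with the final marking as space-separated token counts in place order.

0 4 4 2 1 16 9

(re-executing from step 1 with the substitution; state before step 1: [3 4 1 2 1 4 3])
1 | fire a4 | [3 4 1 2 1 4 3]
2 | fire a1 | [2 4 2 2 1 4 5]
3 | fire a1 | [1 4 3 2 1 4 7]
4 | fire a1 | [0 4 4 2 1 4 9]
5 | fire a5 | [0 4 4 2 1 6 9]
6 | fire a5 | [0 4 4 2 1 8 9]
7 | fire a5 | [0 4 4 2 1 10 9]
8 | fire a5 | [0 4 4 2 1 12 9]
9 | fire a5 | [0 4 4 2 1 14 9]
10 | fire a5 | [0 4 4 2 1 16 9]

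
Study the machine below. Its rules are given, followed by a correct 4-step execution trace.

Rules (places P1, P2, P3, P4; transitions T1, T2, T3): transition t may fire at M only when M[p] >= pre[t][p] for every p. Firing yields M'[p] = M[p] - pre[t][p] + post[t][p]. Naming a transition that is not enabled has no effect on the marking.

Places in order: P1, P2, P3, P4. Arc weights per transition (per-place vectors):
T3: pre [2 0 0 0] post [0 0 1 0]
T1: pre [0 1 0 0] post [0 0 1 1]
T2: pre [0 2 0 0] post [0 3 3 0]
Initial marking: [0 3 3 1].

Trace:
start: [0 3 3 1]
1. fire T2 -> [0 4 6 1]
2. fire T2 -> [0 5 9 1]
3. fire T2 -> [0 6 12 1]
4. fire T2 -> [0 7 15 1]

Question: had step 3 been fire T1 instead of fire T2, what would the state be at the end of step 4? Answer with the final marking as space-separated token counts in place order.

(re-executing from step 3 with the substitution; state before step 3: [0 5 9 1])
3. fire T1 -> [0 4 10 2]
4. fire T2 -> [0 5 13 2]

0 5 13 2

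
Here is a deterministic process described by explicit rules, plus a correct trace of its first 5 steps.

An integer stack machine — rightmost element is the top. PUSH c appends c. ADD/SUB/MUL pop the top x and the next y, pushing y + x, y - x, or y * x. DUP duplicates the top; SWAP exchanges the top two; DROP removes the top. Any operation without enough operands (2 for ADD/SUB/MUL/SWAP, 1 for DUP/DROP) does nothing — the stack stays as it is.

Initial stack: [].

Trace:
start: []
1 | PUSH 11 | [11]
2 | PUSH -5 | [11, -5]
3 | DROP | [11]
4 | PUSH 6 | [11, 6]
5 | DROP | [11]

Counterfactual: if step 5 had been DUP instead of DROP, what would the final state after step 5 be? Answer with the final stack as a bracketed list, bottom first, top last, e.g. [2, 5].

[11, 6, 6]

(re-executing from step 5 with the substitution; state before step 5: [11, 6])
5 | DUP | [11, 6, 6]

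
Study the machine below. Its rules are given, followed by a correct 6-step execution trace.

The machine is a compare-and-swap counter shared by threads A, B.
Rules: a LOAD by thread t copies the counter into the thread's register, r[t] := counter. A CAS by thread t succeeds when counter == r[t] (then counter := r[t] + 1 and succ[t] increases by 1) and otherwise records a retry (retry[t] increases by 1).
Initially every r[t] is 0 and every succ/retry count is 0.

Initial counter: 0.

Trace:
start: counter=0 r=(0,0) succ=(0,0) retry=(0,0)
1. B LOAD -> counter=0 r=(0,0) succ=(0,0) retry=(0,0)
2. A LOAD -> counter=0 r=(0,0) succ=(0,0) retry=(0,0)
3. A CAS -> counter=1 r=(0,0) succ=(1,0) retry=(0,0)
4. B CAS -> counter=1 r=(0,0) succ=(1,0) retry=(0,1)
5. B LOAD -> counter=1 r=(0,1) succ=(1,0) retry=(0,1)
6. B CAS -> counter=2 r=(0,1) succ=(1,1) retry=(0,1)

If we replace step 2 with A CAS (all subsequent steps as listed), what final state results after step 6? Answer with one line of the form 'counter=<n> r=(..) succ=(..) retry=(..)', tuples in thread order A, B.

counter=2 r=(0,1) succ=(1,1) retry=(1,1)

(re-executing from step 2 with the substitution; state before step 2: counter=0 r=(0,0) succ=(0,0) retry=(0,0))
2. A CAS -> counter=1 r=(0,0) succ=(1,0) retry=(0,0)
3. A CAS -> counter=1 r=(0,0) succ=(1,0) retry=(1,0)
4. B CAS -> counter=1 r=(0,0) succ=(1,0) retry=(1,1)
5. B LOAD -> counter=1 r=(0,1) succ=(1,0) retry=(1,1)
6. B CAS -> counter=2 r=(0,1) succ=(1,1) retry=(1,1)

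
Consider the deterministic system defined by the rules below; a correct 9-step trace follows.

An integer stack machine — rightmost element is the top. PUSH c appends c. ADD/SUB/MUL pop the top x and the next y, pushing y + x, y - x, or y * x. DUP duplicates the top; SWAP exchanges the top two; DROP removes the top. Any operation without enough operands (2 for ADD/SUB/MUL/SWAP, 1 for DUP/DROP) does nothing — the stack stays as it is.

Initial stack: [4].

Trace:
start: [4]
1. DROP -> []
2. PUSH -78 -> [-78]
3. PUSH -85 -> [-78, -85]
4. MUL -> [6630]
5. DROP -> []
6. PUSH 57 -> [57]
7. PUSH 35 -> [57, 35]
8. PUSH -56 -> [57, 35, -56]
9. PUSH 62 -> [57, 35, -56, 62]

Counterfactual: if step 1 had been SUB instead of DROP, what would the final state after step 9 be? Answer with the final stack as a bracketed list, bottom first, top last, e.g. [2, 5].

[4, 57, 35, -56, 62]

(re-executing from step 1 with the substitution; state before step 1: [4])
1. SUB -> [4]
2. PUSH -78 -> [4, -78]
3. PUSH -85 -> [4, -78, -85]
4. MUL -> [4, 6630]
5. DROP -> [4]
6. PUSH 57 -> [4, 57]
7. PUSH 35 -> [4, 57, 35]
8. PUSH -56 -> [4, 57, 35, -56]
9. PUSH 62 -> [4, 57, 35, -56, 62]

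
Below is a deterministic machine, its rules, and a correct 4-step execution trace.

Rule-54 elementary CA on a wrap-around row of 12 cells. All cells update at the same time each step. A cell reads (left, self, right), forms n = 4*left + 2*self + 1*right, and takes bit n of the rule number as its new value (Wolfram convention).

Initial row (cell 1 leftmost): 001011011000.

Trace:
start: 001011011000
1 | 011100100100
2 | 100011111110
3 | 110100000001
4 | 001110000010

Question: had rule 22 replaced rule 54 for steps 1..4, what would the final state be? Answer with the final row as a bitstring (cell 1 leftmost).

(re-executing steps 1..4 under rule 22; state before step 1: 001011011000)
1 | 011000000100
2 | 100100001110
3 | 111110010000
4 | 000001111001

000001111001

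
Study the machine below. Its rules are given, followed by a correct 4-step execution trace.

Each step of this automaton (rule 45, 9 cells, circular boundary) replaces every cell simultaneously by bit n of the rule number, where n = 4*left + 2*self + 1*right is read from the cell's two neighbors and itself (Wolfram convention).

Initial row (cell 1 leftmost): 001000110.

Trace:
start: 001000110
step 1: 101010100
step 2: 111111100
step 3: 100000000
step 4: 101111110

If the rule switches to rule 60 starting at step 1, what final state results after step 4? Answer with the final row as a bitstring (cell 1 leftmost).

(re-executing steps 1..4 under rule 60; state before step 1: 001000110)
step 1: 001100101
step 2: 101010111
step 3: 011111100
step 4: 010000010

010000010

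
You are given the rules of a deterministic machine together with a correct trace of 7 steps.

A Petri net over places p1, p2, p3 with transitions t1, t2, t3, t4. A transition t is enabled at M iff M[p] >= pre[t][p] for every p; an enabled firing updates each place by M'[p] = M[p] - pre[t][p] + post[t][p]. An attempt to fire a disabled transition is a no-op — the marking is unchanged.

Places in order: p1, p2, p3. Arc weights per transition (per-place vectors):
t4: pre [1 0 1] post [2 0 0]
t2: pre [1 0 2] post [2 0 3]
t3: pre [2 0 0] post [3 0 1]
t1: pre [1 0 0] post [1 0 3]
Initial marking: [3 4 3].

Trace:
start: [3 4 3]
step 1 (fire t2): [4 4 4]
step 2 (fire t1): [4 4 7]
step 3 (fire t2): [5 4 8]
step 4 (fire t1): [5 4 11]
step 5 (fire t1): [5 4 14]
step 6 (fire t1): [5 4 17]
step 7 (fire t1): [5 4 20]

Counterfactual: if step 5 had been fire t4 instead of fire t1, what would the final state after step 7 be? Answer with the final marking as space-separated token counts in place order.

(re-executing from step 5 with the substitution; state before step 5: [5 4 11])
step 5 (fire t4): [6 4 10]
step 6 (fire t1): [6 4 13]
step 7 (fire t1): [6 4 16]

6 4 16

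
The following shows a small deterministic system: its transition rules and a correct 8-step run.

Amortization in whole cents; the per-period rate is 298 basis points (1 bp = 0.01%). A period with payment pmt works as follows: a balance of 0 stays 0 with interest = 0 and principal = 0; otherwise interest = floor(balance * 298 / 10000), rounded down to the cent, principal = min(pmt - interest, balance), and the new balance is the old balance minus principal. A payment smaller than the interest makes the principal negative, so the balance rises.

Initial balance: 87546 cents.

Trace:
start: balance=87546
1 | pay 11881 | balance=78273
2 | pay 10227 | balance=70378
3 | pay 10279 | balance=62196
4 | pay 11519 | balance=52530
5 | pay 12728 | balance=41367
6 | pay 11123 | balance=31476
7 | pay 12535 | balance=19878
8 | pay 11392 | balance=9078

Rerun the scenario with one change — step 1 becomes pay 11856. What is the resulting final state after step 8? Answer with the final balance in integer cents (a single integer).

9110

(re-executing from step 1 with the substitution; state before step 1: balance=87546)
1 | pay 11856 | balance=78298
2 | pay 10227 | balance=70404
3 | pay 10279 | balance=62223
4 | pay 11519 | balance=52558
5 | pay 12728 | balance=41396
6 | pay 11123 | balance=31506
7 | pay 12535 | balance=19909
8 | pay 11392 | balance=9110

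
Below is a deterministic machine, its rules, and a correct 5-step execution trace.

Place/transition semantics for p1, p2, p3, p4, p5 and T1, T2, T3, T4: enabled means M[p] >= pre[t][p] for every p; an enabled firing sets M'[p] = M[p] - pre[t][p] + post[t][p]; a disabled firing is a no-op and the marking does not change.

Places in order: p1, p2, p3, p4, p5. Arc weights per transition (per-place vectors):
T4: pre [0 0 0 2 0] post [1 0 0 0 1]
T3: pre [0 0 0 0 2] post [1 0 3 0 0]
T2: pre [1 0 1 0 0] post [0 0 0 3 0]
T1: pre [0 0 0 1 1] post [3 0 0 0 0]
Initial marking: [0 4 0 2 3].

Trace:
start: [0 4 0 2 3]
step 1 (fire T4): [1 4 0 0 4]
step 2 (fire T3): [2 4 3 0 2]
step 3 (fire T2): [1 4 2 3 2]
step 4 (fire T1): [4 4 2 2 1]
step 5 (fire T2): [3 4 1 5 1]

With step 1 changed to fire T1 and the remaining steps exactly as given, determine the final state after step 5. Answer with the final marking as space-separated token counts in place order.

2 4 1 7 0

(re-executing from step 1 with the substitution; state before step 1: [0 4 0 2 3])
step 1 (fire T1): [3 4 0 1 2]
step 2 (fire T3): [4 4 3 1 0]
step 3 (fire T2): [3 4 2 4 0]
step 4 (fire T1): [3 4 2 4 0]
step 5 (fire T2): [2 4 1 7 0]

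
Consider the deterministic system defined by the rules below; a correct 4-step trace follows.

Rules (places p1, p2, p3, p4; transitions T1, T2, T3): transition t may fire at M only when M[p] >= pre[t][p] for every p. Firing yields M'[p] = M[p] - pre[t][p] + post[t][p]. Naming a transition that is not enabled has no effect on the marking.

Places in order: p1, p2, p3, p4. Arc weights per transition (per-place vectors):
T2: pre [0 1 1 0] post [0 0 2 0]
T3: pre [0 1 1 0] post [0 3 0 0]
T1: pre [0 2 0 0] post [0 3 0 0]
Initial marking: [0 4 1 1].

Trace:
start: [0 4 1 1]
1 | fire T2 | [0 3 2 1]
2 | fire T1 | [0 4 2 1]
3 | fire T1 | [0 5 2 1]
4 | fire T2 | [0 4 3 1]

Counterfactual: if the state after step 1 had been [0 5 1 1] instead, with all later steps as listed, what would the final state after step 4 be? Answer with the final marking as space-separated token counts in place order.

state after step 1 := [0 5 1 1]
2 | fire T1 | [0 6 1 1]
3 | fire T1 | [0 7 1 1]
4 | fire T2 | [0 6 2 1]

0 6 2 1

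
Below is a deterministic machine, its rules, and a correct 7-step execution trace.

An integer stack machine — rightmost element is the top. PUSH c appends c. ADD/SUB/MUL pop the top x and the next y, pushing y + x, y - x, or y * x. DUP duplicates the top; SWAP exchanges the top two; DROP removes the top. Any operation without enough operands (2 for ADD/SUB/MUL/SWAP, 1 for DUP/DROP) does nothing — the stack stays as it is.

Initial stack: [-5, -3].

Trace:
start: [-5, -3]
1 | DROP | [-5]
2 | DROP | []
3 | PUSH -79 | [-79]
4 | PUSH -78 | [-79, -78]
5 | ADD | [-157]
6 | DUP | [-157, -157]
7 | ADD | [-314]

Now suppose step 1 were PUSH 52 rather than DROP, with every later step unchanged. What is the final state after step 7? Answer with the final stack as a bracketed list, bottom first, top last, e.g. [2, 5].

[-5, -3, -314]

(re-executing from step 1 with the substitution; state before step 1: [-5, -3])
1 | PUSH 52 | [-5, -3, 52]
2 | DROP | [-5, -3]
3 | PUSH -79 | [-5, -3, -79]
4 | PUSH -78 | [-5, -3, -79, -78]
5 | ADD | [-5, -3, -157]
6 | DUP | [-5, -3, -157, -157]
7 | ADD | [-5, -3, -314]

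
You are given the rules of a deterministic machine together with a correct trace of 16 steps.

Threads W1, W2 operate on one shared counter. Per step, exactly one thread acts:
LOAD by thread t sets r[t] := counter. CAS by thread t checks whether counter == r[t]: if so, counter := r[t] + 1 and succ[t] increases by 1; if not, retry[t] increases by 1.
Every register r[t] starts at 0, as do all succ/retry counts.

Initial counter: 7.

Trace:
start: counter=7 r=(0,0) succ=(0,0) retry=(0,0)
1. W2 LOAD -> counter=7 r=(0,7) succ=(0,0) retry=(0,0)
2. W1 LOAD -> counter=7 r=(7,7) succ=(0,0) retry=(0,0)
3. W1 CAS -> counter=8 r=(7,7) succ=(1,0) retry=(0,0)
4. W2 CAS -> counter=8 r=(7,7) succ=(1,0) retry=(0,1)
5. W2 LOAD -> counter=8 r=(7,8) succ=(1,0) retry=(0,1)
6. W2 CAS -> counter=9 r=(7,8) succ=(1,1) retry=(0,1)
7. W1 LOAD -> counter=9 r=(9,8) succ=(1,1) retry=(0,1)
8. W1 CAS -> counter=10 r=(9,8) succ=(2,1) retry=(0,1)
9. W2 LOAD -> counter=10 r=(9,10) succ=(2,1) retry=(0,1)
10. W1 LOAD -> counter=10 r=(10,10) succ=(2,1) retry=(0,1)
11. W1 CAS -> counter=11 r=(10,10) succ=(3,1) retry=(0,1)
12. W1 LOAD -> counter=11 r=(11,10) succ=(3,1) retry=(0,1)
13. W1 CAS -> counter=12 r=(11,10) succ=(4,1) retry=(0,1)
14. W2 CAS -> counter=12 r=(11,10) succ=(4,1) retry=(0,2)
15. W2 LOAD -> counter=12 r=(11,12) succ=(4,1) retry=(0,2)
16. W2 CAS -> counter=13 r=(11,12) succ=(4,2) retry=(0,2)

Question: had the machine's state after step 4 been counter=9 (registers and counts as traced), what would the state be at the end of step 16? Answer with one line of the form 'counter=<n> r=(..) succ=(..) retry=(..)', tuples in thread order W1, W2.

state after step 4 := counter=9 r=(7,7) succ=(1,0) retry=(0,1)
5. W2 LOAD -> counter=9 r=(7,9) succ=(1,0) retry=(0,1)
6. W2 CAS -> counter=10 r=(7,9) succ=(1,1) retry=(0,1)
7. W1 LOAD -> counter=10 r=(10,9) succ=(1,1) retry=(0,1)
8. W1 CAS -> counter=11 r=(10,9) succ=(2,1) retry=(0,1)
9. W2 LOAD -> counter=11 r=(10,11) succ=(2,1) retry=(0,1)
10. W1 LOAD -> counter=11 r=(11,11) succ=(2,1) retry=(0,1)
11. W1 CAS -> counter=12 r=(11,11) succ=(3,1) retry=(0,1)
12. W1 LOAD -> counter=12 r=(12,11) succ=(3,1) retry=(0,1)
13. W1 CAS -> counter=13 r=(12,11) succ=(4,1) retry=(0,1)
14. W2 CAS -> counter=13 r=(12,11) succ=(4,1) retry=(0,2)
15. W2 LOAD -> counter=13 r=(12,13) succ=(4,1) retry=(0,2)
16. W2 CAS -> counter=14 r=(12,13) succ=(4,2) retry=(0,2)

counter=14 r=(12,13) succ=(4,2) retry=(0,2)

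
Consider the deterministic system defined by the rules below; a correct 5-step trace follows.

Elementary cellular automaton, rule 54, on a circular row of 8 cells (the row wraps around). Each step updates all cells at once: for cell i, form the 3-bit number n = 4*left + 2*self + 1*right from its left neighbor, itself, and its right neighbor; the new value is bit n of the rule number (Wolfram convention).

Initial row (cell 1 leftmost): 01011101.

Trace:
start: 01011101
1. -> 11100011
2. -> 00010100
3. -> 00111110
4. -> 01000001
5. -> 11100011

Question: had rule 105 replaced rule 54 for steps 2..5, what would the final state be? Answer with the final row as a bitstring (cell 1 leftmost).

(re-executing steps 2..5 under rule 105; state before step 2: 11100011)
2. -> 00101010
3. -> 10010100
4. -> 00001000
5. -> 11100011

11100011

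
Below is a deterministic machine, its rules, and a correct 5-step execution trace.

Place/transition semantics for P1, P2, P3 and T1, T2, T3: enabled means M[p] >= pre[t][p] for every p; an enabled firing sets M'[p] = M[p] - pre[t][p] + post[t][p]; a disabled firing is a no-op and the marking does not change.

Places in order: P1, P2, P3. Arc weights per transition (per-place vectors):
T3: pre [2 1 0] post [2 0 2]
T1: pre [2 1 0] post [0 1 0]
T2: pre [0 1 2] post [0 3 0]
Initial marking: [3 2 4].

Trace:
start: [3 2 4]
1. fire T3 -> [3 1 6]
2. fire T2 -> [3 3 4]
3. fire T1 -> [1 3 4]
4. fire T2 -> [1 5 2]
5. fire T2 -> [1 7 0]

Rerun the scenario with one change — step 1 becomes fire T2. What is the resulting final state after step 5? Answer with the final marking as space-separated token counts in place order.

(re-executing from step 1 with the substitution; state before step 1: [3 2 4])
1. fire T2 -> [3 4 2]
2. fire T2 -> [3 6 0]
3. fire T1 -> [1 6 0]
4. fire T2 -> [1 6 0]
5. fire T2 -> [1 6 0]

1 6 0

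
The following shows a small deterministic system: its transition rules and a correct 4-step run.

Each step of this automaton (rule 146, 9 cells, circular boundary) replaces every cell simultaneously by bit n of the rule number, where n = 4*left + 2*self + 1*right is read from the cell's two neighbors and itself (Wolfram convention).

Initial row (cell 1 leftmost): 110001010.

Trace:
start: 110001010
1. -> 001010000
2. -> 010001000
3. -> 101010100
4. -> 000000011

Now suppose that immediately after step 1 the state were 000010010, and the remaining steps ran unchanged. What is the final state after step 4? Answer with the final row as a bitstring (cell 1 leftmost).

state after step 1 := 000010010
2. -> 000101101
3. -> 101000000
4. -> 000100001

000100001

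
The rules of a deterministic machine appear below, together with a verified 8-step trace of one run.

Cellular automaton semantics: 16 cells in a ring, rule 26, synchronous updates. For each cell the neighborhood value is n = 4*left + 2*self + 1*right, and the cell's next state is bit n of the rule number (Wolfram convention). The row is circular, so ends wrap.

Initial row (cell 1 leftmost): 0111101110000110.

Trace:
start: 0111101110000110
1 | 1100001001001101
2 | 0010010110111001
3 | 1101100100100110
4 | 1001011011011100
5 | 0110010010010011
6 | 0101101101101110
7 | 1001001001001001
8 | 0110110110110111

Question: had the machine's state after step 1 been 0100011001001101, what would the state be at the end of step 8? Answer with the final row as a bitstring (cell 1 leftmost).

state after step 1 := 0100011001001101
2 | 0010110110111000
3 | 0100100100100100
4 | 1011011011011010
5 | 0010010010010000
6 | 0101101101101000
7 | 1001001001000100
8 | 0110110110101011

0110110110101011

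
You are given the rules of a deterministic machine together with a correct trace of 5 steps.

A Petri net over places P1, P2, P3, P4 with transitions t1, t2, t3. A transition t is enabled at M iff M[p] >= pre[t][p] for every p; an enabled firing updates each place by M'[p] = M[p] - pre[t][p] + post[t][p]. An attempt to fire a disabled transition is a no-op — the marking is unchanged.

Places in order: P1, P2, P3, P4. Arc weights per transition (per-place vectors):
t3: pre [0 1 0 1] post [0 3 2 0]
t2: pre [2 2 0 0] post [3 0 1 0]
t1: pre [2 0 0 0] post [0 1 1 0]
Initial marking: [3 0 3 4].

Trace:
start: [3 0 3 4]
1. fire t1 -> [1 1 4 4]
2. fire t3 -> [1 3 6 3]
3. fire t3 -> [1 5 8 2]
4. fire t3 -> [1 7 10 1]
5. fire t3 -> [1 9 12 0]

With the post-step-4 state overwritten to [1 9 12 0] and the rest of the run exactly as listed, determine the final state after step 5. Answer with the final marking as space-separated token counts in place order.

state after step 4 := [1 9 12 0]
5. fire t3 -> [1 9 12 0]

1 9 12 0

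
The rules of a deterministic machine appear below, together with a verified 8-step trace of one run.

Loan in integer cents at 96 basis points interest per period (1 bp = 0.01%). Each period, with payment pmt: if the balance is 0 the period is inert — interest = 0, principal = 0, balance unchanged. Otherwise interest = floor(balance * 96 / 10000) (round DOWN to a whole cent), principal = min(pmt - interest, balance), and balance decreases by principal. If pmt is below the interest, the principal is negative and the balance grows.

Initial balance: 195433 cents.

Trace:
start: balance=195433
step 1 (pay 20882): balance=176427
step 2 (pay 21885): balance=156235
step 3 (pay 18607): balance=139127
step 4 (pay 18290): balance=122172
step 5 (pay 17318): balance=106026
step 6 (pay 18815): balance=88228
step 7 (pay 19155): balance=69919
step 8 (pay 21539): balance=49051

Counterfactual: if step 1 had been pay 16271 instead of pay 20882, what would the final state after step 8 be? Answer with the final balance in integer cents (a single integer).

(re-executing from step 1 with the substitution; state before step 1: balance=195433)
step 1 (pay 16271): balance=181038
step 2 (pay 21885): balance=160890
step 3 (pay 18607): balance=143827
step 4 (pay 18290): balance=126917
step 5 (pay 17318): balance=110817
step 6 (pay 18815): balance=93065
step 7 (pay 19155): balance=74803
step 8 (pay 21539): balance=53982

53982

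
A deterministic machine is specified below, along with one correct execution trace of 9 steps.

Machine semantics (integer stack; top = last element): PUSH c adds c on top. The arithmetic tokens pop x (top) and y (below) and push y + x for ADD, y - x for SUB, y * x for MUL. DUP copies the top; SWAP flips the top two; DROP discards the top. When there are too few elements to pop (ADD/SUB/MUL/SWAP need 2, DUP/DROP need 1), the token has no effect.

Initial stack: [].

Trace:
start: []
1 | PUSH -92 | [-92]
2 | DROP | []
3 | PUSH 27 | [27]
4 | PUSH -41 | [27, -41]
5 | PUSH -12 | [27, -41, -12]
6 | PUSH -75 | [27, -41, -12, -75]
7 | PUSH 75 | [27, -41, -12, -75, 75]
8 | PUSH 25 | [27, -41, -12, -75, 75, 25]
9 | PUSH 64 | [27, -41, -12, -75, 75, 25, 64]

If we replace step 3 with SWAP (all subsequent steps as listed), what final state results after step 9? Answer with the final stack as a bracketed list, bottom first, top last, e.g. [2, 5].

(re-executing from step 3 with the substitution; state before step 3: [])
3 | SWAP | []
4 | PUSH -41 | [-41]
5 | PUSH -12 | [-41, -12]
6 | PUSH -75 | [-41, -12, -75]
7 | PUSH 75 | [-41, -12, -75, 75]
8 | PUSH 25 | [-41, -12, -75, 75, 25]
9 | PUSH 64 | [-41, -12, -75, 75, 25, 64]

[-41, -12, -75, 75, 25, 64]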